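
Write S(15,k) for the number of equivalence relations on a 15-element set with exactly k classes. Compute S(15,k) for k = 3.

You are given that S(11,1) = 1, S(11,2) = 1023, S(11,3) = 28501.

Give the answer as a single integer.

2375101

row 12: T[12][1]=1·1+0=1  T[12][2]=2·1023+1=2047  T[12][3]=3·28501+1023=86526
row 13: T[13][1]=1·1+0=1  T[13][2]=2·2047+1=4095  T[13][3]=3·86526+2047=261625
row 14: T[14][2]=2·4095+1=8191  T[14][3]=3·261625+4095=788970
row 15: T[15][3]=3·788970+8191=2375101
Read S(15,3) = 2375101.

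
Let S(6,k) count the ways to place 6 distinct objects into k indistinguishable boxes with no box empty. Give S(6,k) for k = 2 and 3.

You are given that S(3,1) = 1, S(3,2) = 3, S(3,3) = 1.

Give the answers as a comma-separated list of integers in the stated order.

row 4: T[4][1]=1·1+0=1  T[4][2]=2·3+1=7  T[4][3]=3·1+3=6
row 5: T[5][1]=1·1+0=1  T[5][2]=2·7+1=15  T[5][3]=3·6+7=25
row 6: T[6][2]=2·15+1=31  T[6][3]=3·25+15=90
Read S(6,2) = 31, S(6,3) = 90.

31, 90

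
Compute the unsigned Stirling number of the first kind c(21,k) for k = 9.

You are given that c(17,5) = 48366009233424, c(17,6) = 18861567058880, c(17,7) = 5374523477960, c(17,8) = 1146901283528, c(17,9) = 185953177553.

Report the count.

@18  (18,6):18861567058880·17+48366009233424→369012649234384, (18,7):5374523477960·17+18861567058880→110228466184200, (18,8):1146901283528·17+5374523477960→24871845297936, (18,9):185953177553·17+1146901283528→4308105301929
@19  (19,7):110228466184200·18+369012649234384→2353125040549984, (19,8):24871845297936·18+110228466184200→557921681547048, (19,9):4308105301929·18+24871845297936→102417740732658
@20  (20,8):557921681547048·19+2353125040549984→12953636989943896, (20,9):102417740732658·19+557921681547048→2503858755467550
@21  (21,9):2503858755467550·20+12953636989943896→63030812099294896
Read c(21,9) = 63030812099294896.

63030812099294896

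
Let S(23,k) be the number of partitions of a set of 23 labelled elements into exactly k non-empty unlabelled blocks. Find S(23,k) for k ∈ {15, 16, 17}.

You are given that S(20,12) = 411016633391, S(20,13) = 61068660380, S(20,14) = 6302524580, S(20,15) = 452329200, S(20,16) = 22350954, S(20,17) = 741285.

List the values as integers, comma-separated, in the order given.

[21] T[21,13]:13*61068660380+411016633391=1204909218331 · T[21,14]:14*6302524580+61068660380=149304004500 · T[21,15]:15*452329200+6302524580=13087462580 · T[21,16]:16*22350954+452329200=809944464 · T[21,17]:17*741285+22350954=34952799
[22] T[22,14]:14*149304004500+1204909218331=3295165281331 · T[22,15]:15*13087462580+149304004500=345615943200 · T[22,16]:16*809944464+13087462580=26046574004 · T[22,17]:17*34952799+809944464=1404142047
[23] T[23,15]:15*345615943200+3295165281331=8479404429331 · T[23,16]:16*26046574004+345615943200=762361127264 · T[23,17]:17*1404142047+26046574004=49916988803
Read S(23,15) = 8479404429331, S(23,16) = 762361127264, S(23,17) = 49916988803.

8479404429331, 762361127264, 49916988803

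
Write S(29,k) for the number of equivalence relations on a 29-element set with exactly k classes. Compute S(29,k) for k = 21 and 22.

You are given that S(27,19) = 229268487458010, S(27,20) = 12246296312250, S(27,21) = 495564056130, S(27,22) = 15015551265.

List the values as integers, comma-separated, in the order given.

949910385013590, 40823077538100

[28] T[28,20]:20*12246296312250+229268487458010=474194413703010 · T[28,21]:21*495564056130+12246296312250=22653141490980 · T[28,22]:22*15015551265+495564056130=825906183960
[29] T[29,21]:21*22653141490980+474194413703010=949910385013590 · T[29,22]:22*825906183960+22653141490980=40823077538100
Read S(29,21) = 949910385013590, S(29,22) = 40823077538100.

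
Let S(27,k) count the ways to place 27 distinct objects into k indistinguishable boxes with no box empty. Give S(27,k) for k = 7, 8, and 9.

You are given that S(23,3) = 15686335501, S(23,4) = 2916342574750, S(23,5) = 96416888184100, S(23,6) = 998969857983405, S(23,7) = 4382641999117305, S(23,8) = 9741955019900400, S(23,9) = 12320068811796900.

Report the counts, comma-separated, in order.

i=24: T(24,4)=15686335501+4·2916342574750=11681056634501 | T(24,5)=2916342574750+5·96416888184100=485000783495250 | T(24,6)=96416888184100+6·998969857983405=6090236036084530 | T(24,7)=998969857983405+7·4382641999117305=31677463851804540 | T(24,8)=4382641999117305+8·9741955019900400=82318282158320505 | T(24,9)=9741955019900400+9·12320068811796900=120622574326072500
i=25: T(25,5)=11681056634501+5·485000783495250=2436684974110751 | T(25,6)=485000783495250+6·6090236036084530=37026417000002430 | T(25,7)=6090236036084530+7·31677463851804540=227832482998716310 | T(25,8)=31677463851804540+8·82318282158320505=690223721118368580 | T(25,9)=82318282158320505+9·120622574326072500=1167921451092973005
i=26: T(26,6)=2436684974110751+6·37026417000002430=224595186974125331 | T(26,7)=37026417000002430+7·227832482998716310=1631853797991016600 | T(26,8)=227832482998716310+8·690223721118368580=5749622251945664950 | T(26,9)=690223721118368580+9·1167921451092973005=11201516780955125625
i=27: T(27,7)=224595186974125331+7·1631853797991016600=11647571772911241531 | T(27,8)=1631853797991016600+8·5749622251945664950=47628831813556336200 | T(27,9)=5749622251945664950+9·11201516780955125625=106563273280541795575
Read S(27,7) = 11647571772911241531, S(27,8) = 47628831813556336200, S(27,9) = 106563273280541795575.

11647571772911241531, 47628831813556336200, 106563273280541795575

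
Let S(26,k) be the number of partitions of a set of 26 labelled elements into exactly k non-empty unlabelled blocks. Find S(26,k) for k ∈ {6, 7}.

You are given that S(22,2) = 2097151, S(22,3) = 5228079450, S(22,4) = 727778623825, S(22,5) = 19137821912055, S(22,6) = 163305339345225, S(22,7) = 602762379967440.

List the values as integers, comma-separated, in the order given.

224595186974125331, 1631853797991016600

r23: T_23,3=3×5228079450+2097151=15686335501; T_23,4=4×727778623825+5228079450=2916342574750; T_23,5=5×19137821912055+727778623825=96416888184100; T_23,6=6×163305339345225+19137821912055=998969857983405; T_23,7=7×602762379967440+163305339345225=4382641999117305
r24: T_24,4=4×2916342574750+15686335501=11681056634501; T_24,5=5×96416888184100+2916342574750=485000783495250; T_24,6=6×998969857983405+96416888184100=6090236036084530; T_24,7=7×4382641999117305+998969857983405=31677463851804540
r25: T_25,5=5×485000783495250+11681056634501=2436684974110751; T_25,6=6×6090236036084530+485000783495250=37026417000002430; T_25,7=7×31677463851804540+6090236036084530=227832482998716310
r26: T_26,6=6×37026417000002430+2436684974110751=224595186974125331; T_26,7=7×227832482998716310+37026417000002430=1631853797991016600
Read S(26,6) = 224595186974125331, S(26,7) = 1631853797991016600.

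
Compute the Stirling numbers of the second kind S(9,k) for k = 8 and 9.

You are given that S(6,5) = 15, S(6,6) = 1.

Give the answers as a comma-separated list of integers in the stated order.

[7] T[7,6]:6*1+15=21 · T[7,7]:7*0+1=1
[8] T[8,7]:7*1+21=28 · T[8,8]:8*0+1=1
[9] T[9,8]:8*1+28=36 · T[9,9]:9*0+1=1
Read S(9,8) = 36, S(9,9) = 1.

36, 1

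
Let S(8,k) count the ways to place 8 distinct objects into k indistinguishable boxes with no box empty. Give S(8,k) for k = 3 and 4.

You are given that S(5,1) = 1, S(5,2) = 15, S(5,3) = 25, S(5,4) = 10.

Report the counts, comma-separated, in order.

966, 1701

row 6: T[6][1]=1·1+0=1  T[6][2]=2·15+1=31  T[6][3]=3·25+15=90  T[6][4]=4·10+25=65
row 7: T[7][2]=2·31+1=63  T[7][3]=3·90+31=301  T[7][4]=4·65+90=350
row 8: T[8][3]=3·301+63=966  T[8][4]=4·350+301=1701
Read S(8,3) = 966, S(8,4) = 1701.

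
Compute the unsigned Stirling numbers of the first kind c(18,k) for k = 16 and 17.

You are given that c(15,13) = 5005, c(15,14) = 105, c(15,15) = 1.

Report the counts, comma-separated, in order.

10812, 153

row 16: T[16][14]=15·105+5005=6580  T[16][15]=15·1+105=120  T[16][16]=15·0+1=1
row 17: T[17][15]=16·120+6580=8500  T[17][16]=16·1+120=136  T[17][17]=16·0+1=1
row 18: T[18][16]=17·136+8500=10812  T[18][17]=17·1+136=153
Read c(18,16) = 10812, c(18,17) = 153.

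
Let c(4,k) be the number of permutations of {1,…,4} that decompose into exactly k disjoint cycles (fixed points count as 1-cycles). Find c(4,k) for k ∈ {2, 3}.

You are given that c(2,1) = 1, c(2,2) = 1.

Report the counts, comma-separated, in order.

i=3: T(3,1)=0+2·1=2 | T(3,2)=1+2·1=3 | T(3,3)=1+2·0=1
i=4: T(4,2)=2+3·3=11 | T(4,3)=3+3·1=6
Read c(4,2) = 11, c(4,3) = 6.

11, 6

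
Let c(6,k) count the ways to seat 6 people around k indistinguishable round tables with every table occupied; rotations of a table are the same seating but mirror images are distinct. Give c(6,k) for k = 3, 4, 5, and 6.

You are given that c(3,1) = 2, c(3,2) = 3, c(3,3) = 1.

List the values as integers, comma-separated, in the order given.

[4] T[4,1]:3*2+0=6 · T[4,2]:3*3+2=11 · T[4,3]:3*1+3=6 · T[4,4]:3*0+1=1
[5] T[5,2]:4*11+6=50 · T[5,3]:4*6+11=35 · T[5,4]:4*1+6=10 · T[5,5]:4*0+1=1
[6] T[6,3]:5*35+50=225 · T[6,4]:5*10+35=85 · T[6,5]:5*1+10=15 · T[6,6]:5*0+1=1
Read c(6,3) = 225, c(6,4) = 85, c(6,5) = 15, c(6,6) = 1.

225, 85, 15, 1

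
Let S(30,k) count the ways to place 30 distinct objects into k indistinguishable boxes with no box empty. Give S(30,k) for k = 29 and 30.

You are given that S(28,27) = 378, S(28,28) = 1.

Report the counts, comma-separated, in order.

435, 1

@29  (29,28):1·28+378→406, (29,29):0·29+1→1
@30  (30,29):1·29+406→435, (30,30):0·30+1→1
Read S(30,29) = 435, S(30,30) = 1.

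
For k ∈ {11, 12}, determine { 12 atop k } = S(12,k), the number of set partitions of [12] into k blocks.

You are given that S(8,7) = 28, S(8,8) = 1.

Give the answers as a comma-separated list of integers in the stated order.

[9] T[9,8]:8*1+28=36 · T[9,9]:9*0+1=1
[10] T[10,9]:9*1+36=45 · T[10,10]:10*0+1=1
[11] T[11,10]:10*1+45=55 · T[11,11]:11*0+1=1
[12] T[12,11]:11*1+55=66 · T[12,12]:12*0+1=1
Read S(12,11) = 66, S(12,12) = 1.

66, 1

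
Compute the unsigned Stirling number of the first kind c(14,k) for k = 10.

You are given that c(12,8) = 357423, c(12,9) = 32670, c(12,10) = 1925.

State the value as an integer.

row 13: T[13][9]=12·32670+357423=749463  T[13][10]=12·1925+32670=55770
row 14: T[14][10]=13·55770+749463=1474473
Read c(14,10) = 1474473.

1474473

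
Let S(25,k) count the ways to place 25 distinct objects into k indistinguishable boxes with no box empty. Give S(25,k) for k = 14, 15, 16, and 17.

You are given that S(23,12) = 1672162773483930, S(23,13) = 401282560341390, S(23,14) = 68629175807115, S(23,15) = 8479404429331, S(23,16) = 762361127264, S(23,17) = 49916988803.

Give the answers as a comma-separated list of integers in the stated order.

25958110360896000, 4299394655347200, 526655161695960, 48063331393110

@24  (24,13):401282560341390·13+1672162773483930→6888836057922000, (24,14):68629175807115·14+401282560341390→1362091021641000, (24,15):8479404429331·15+68629175807115→195820242247080, (24,16):762361127264·16+8479404429331→20677182465555, (24,17):49916988803·17+762361127264→1610949936915
@25  (25,14):1362091021641000·14+6888836057922000→25958110360896000, (25,15):195820242247080·15+1362091021641000→4299394655347200, (25,16):20677182465555·16+195820242247080→526655161695960, (25,17):1610949936915·17+20677182465555→48063331393110
Read S(25,14) = 25958110360896000, S(25,15) = 4299394655347200, S(25,16) = 526655161695960, S(25,17) = 48063331393110.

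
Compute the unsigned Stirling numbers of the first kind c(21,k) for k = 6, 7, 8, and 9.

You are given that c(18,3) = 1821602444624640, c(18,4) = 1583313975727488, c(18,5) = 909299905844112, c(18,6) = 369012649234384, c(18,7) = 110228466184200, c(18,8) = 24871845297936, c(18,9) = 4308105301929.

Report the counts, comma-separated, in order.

i=19: T(19,4)=1821602444624640+18·1583313975727488=30321254007719424 | T(19,5)=1583313975727488+18·909299905844112=17950712280921504 | T(19,6)=909299905844112+18·369012649234384=7551527592063024 | T(19,7)=369012649234384+18·110228466184200=2353125040549984 | T(19,8)=110228466184200+18·24871845297936=557921681547048 | T(19,9)=24871845297936+18·4308105301929=102417740732658
i=20: T(20,5)=30321254007719424+19·17950712280921504=371384787345228000 | T(20,6)=17950712280921504+19·7551527592063024=161429736530118960 | T(20,7)=7551527592063024+19·2353125040549984=52260903362512720 | T(20,8)=2353125040549984+19·557921681547048=12953636989943896 | T(20,9)=557921681547048+19·102417740732658=2503858755467550
i=21: T(21,6)=371384787345228000+20·161429736530118960=3599979517947607200 | T(21,7)=161429736530118960+20·52260903362512720=1206647803780373360 | T(21,8)=52260903362512720+20·12953636989943896=311333643161390640 | T(21,9)=12953636989943896+20·2503858755467550=63030812099294896
Read c(21,6) = 3599979517947607200, c(21,7) = 1206647803780373360, c(21,8) = 311333643161390640, c(21,9) = 63030812099294896.

3599979517947607200, 1206647803780373360, 311333643161390640, 63030812099294896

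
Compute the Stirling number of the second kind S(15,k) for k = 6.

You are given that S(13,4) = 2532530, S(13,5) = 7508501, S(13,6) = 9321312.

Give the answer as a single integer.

i=14: T(14,5)=2532530+5·7508501=40075035 | T(14,6)=7508501+6·9321312=63436373
i=15: T(15,6)=40075035+6·63436373=420693273
Read S(15,6) = 420693273.

420693273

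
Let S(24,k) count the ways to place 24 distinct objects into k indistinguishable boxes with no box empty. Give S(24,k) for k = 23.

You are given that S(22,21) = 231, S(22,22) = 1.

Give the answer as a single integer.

[23] T[23,22]:22*1+231=253 · T[23,23]:23*0+1=1
[24] T[24,23]:23*1+253=276
Read S(24,23) = 276.

276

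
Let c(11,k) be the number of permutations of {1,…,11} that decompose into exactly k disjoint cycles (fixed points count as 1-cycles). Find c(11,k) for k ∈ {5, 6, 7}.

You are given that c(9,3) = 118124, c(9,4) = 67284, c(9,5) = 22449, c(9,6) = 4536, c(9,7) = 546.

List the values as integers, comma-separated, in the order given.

3416930, 902055, 157773

r10: T_10,4=9×67284+118124=723680; T_10,5=9×22449+67284=269325; T_10,6=9×4536+22449=63273; T_10,7=9×546+4536=9450
r11: T_11,5=10×269325+723680=3416930; T_11,6=10×63273+269325=902055; T_11,7=10×9450+63273=157773
Read c(11,5) = 3416930, c(11,6) = 902055, c(11,7) = 157773.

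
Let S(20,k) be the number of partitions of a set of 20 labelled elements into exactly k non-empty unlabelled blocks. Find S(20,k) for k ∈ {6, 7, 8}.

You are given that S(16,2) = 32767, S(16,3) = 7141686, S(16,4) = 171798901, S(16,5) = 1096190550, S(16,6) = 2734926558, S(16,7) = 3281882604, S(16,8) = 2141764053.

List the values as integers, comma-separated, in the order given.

4306078895384, 11143554045652, 15170932662679

@17  (17,3):7141686·3+32767→21457825, (17,4):171798901·4+7141686→694337290, (17,5):1096190550·5+171798901→5652751651, (17,6):2734926558·6+1096190550→17505749898, (17,7):3281882604·7+2734926558→25708104786, (17,8):2141764053·8+3281882604→20415995028
@18  (18,4):694337290·4+21457825→2798806985, (18,5):5652751651·5+694337290→28958095545, (18,6):17505749898·6+5652751651→110687251039, (18,7):25708104786·7+17505749898→197462483400, (18,8):20415995028·8+25708104786→189036065010
@19  (19,5):28958095545·5+2798806985→147589284710, (19,6):110687251039·6+28958095545→693081601779, (19,7):197462483400·7+110687251039→1492924634839, (19,8):189036065010·8+197462483400→1709751003480
@20  (20,6):693081601779·6+147589284710→4306078895384, (20,7):1492924634839·7+693081601779→11143554045652, (20,8):1709751003480·8+1492924634839→15170932662679
Read S(20,6) = 4306078895384, S(20,7) = 11143554045652, S(20,8) = 15170932662679.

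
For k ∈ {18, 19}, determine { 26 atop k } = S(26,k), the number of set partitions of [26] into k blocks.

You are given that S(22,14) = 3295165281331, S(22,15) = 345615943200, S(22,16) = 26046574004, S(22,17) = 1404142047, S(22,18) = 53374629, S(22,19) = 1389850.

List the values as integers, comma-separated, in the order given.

r23: T_23,15=15×345615943200+3295165281331=8479404429331; T_23,16=16×26046574004+345615943200=762361127264; T_23,17=17×1404142047+26046574004=49916988803; T_23,18=18×53374629+1404142047=2364885369; T_23,19=19×1389850+53374629=79781779
r24: T_24,16=16×762361127264+8479404429331=20677182465555; T_24,17=17×49916988803+762361127264=1610949936915; T_24,18=18×2364885369+49916988803=92484925445; T_24,19=19×79781779+2364885369=3880739170
r25: T_25,17=17×1610949936915+20677182465555=48063331393110; T_25,18=18×92484925445+1610949936915=3275678594925; T_25,19=19×3880739170+92484925445=166218969675
r26: T_26,18=18×3275678594925+48063331393110=107025546101760; T_26,19=19×166218969675+3275678594925=6433839018750
Read S(26,18) = 107025546101760, S(26,19) = 6433839018750.

107025546101760, 6433839018750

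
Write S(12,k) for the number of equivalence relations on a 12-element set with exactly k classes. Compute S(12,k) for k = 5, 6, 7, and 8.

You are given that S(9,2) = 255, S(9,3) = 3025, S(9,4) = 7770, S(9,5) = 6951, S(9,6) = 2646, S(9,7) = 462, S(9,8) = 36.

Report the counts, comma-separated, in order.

1379400, 1323652, 627396, 159027

row 10: T[10][3]=3·3025+255=9330  T[10][4]=4·7770+3025=34105  T[10][5]=5·6951+7770=42525  T[10][6]=6·2646+6951=22827  T[10][7]=7·462+2646=5880  T[10][8]=8·36+462=750
row 11: T[11][4]=4·34105+9330=145750  T[11][5]=5·42525+34105=246730  T[11][6]=6·22827+42525=179487  T[11][7]=7·5880+22827=63987  T[11][8]=8·750+5880=11880
row 12: T[12][5]=5·246730+145750=1379400  T[12][6]=6·179487+246730=1323652  T[12][7]=7·63987+179487=627396  T[12][8]=8·11880+63987=159027
Read S(12,5) = 1379400, S(12,6) = 1323652, S(12,7) = 627396, S(12,8) = 159027.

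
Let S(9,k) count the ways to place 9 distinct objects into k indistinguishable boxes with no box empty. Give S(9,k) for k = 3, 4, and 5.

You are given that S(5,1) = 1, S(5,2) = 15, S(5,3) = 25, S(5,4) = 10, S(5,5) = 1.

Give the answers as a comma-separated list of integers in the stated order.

3025, 7770, 6951

r6: T_6,1=1×1+0=1; T_6,2=2×15+1=31; T_6,3=3×25+15=90; T_6,4=4×10+25=65; T_6,5=5×1+10=15
r7: T_7,1=1×1+0=1; T_7,2=2×31+1=63; T_7,3=3×90+31=301; T_7,4=4×65+90=350; T_7,5=5×15+65=140
r8: T_8,2=2×63+1=127; T_8,3=3×301+63=966; T_8,4=4×350+301=1701; T_8,5=5×140+350=1050
r9: T_9,3=3×966+127=3025; T_9,4=4×1701+966=7770; T_9,5=5×1050+1701=6951
Read S(9,3) = 3025, S(9,4) = 7770, S(9,5) = 6951.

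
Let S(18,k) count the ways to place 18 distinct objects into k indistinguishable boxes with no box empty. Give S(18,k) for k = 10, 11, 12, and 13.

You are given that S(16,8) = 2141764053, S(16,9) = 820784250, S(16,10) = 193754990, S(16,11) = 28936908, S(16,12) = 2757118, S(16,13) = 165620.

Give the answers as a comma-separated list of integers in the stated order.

@17  (17,9):820784250·9+2141764053→9528822303, (17,10):193754990·10+820784250→2758334150, (17,11):28936908·11+193754990→512060978, (17,12):2757118·12+28936908→62022324, (17,13):165620·13+2757118→4910178
@18  (18,10):2758334150·10+9528822303→37112163803, (18,11):512060978·11+2758334150→8391004908, (18,12):62022324·12+512060978→1256328866, (18,13):4910178·13+62022324→125854638
Read S(18,10) = 37112163803, S(18,11) = 8391004908, S(18,12) = 1256328866, S(18,13) = 125854638.

37112163803, 8391004908, 1256328866, 125854638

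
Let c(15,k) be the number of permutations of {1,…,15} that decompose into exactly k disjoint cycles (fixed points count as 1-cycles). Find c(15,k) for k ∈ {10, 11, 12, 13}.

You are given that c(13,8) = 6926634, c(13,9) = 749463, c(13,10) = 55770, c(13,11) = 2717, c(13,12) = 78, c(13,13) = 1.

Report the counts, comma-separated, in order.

37312275, 2749747, 143325, 5005

@14  (14,9):749463·13+6926634→16669653, (14,10):55770·13+749463→1474473, (14,11):2717·13+55770→91091, (14,12):78·13+2717→3731, (14,13):1·13+78→91
@15  (15,10):1474473·14+16669653→37312275, (15,11):91091·14+1474473→2749747, (15,12):3731·14+91091→143325, (15,13):91·14+3731→5005
Read c(15,10) = 37312275, c(15,11) = 2749747, c(15,12) = 143325, c(15,13) = 5005.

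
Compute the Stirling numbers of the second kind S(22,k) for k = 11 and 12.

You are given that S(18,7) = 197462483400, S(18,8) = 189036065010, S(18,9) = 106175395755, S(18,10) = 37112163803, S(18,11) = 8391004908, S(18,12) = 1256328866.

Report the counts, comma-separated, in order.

r19: T_19,8=8×189036065010+197462483400=1709751003480; T_19,9=9×106175395755+189036065010=1144614626805; T_19,10=10×37112163803+106175395755=477297033785; T_19,11=11×8391004908+37112163803=129413217791; T_19,12=12×1256328866+8391004908=23466951300
r20: T_20,9=9×1144614626805+1709751003480=12011282644725; T_20,10=10×477297033785+1144614626805=5917584964655; T_20,11=11×129413217791+477297033785=1900842429486; T_20,12=12×23466951300+129413217791=411016633391
r21: T_21,10=10×5917584964655+12011282644725=71187132291275; T_21,11=11×1900842429486+5917584964655=26826851689001; T_21,12=12×411016633391+1900842429486=6833042030178
r22: T_22,11=11×26826851689001+71187132291275=366282500870286; T_22,12=12×6833042030178+26826851689001=108823356051137
Read S(22,11) = 366282500870286, S(22,12) = 108823356051137.

366282500870286, 108823356051137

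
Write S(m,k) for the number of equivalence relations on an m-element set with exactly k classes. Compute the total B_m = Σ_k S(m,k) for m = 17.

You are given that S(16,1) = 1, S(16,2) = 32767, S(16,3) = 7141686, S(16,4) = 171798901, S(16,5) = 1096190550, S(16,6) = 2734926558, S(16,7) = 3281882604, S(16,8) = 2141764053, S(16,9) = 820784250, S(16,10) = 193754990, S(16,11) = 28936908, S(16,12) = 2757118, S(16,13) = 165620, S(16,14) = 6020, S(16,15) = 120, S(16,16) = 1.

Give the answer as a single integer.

82864869804

row 17: T[17][1]=1·1+0=1  T[17][2]=2·32767+1=65535  T[17][3]=3·7141686+32767=21457825  T[17][4]=4·171798901+7141686=694337290  T[17][5]=5·1096190550+171798901=5652751651  T[17][6]=6·2734926558+1096190550=17505749898  T[17][7]=7·3281882604+2734926558=25708104786  T[17][8]=8·2141764053+3281882604=20415995028  T[17][9]=9·820784250+2141764053=9528822303  T[17][10]=10·193754990+820784250=2758334150  T[17][11]=11·28936908+193754990=512060978  T[17][12]=12·2757118+28936908=62022324  T[17][13]=13·165620+2757118=4910178  T[17][14]=14·6020+165620=249900  T[17][15]=15·120+6020=7820  T[17][16]=16·1+120=136  T[17][17]=17·0+1=1
B_17 = ΣS(17,k) = 1+65535+21457825+694337290+5652751651+17505749898+25708104786+20415995028+9528822303+2758334150+512060978+62022324+4910178+249900+7820+136+1 = 82864869804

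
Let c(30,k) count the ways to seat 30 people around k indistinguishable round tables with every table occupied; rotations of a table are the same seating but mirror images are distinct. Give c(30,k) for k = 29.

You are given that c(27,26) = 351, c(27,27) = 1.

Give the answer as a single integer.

435

r28: T_28,27=27×1+351=378; T_28,28=27×0+1=1
r29: T_29,28=28×1+378=406; T_29,29=28×0+1=1
r30: T_30,29=29×1+406=435
Read c(30,29) = 435.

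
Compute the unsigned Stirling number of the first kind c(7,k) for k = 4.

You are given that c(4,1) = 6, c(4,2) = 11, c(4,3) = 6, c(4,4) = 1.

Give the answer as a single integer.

735

row 5: T[5][2]=4·11+6=50  T[5][3]=4·6+11=35  T[5][4]=4·1+6=10
row 6: T[6][3]=5·35+50=225  T[6][4]=5·10+35=85
row 7: T[7][4]=6·85+225=735
Read c(7,4) = 735.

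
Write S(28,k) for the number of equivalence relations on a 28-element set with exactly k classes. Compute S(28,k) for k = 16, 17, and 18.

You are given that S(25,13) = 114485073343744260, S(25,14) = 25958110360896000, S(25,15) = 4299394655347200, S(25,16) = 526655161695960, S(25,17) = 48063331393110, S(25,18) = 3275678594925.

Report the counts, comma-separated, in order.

row 26: T[26][14]=14·25958110360896000+114485073343744260=477898618396288260  T[26][15]=15·4299394655347200+25958110360896000=90449030191104000  T[26][16]=16·526655161695960+4299394655347200=12725877242482560  T[26][17]=17·48063331393110+526655161695960=1343731795378830  T[26][18]=18·3275678594925+48063331393110=107025546101760
row 27: T[27][15]=15·90449030191104000+477898618396288260=1834634071262848260  T[27][16]=16·12725877242482560+90449030191104000=294063066070824960  T[27][17]=17·1343731795378830+12725877242482560=35569317763922670  T[27][18]=18·107025546101760+1343731795378830=3270191625210510
row 28: T[28][16]=16·294063066070824960+1834634071262848260=6539643128396047620  T[28][17]=17·35569317763922670+294063066070824960=898741468057510350  T[28][18]=18·3270191625210510+35569317763922670=94432767017711850
Read S(28,16) = 6539643128396047620, S(28,17) = 898741468057510350, S(28,18) = 94432767017711850.

6539643128396047620, 898741468057510350, 94432767017711850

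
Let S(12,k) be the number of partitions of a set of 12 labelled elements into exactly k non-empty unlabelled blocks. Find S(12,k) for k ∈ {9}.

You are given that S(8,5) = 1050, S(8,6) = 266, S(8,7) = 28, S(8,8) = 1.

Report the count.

22275

i=9: T(9,6)=1050+6·266=2646 | T(9,7)=266+7·28=462 | T(9,8)=28+8·1=36 | T(9,9)=1+9·0=1
i=10: T(10,7)=2646+7·462=5880 | T(10,8)=462+8·36=750 | T(10,9)=36+9·1=45
i=11: T(11,8)=5880+8·750=11880 | T(11,9)=750+9·45=1155
i=12: T(12,9)=11880+9·1155=22275
Read S(12,9) = 22275.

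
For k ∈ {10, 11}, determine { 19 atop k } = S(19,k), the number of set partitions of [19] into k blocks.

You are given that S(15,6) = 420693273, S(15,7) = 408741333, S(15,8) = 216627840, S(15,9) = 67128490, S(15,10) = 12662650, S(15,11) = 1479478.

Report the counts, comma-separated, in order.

477297033785, 129413217791

r16: T_16,7=7×408741333+420693273=3281882604; T_16,8=8×216627840+408741333=2141764053; T_16,9=9×67128490+216627840=820784250; T_16,10=10×12662650+67128490=193754990; T_16,11=11×1479478+12662650=28936908
r17: T_17,8=8×2141764053+3281882604=20415995028; T_17,9=9×820784250+2141764053=9528822303; T_17,10=10×193754990+820784250=2758334150; T_17,11=11×28936908+193754990=512060978
r18: T_18,9=9×9528822303+20415995028=106175395755; T_18,10=10×2758334150+9528822303=37112163803; T_18,11=11×512060978+2758334150=8391004908
r19: T_19,10=10×37112163803+106175395755=477297033785; T_19,11=11×8391004908+37112163803=129413217791
Read S(19,10) = 477297033785, S(19,11) = 129413217791.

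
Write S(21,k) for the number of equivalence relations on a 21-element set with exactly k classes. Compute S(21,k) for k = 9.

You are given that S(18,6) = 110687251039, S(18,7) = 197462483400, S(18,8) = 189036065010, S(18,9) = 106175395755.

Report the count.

r19: T_19,7=7×197462483400+110687251039=1492924634839; T_19,8=8×189036065010+197462483400=1709751003480; T_19,9=9×106175395755+189036065010=1144614626805
r20: T_20,8=8×1709751003480+1492924634839=15170932662679; T_20,9=9×1144614626805+1709751003480=12011282644725
r21: T_21,9=9×12011282644725+15170932662679=123272476465204
Read S(21,9) = 123272476465204.

123272476465204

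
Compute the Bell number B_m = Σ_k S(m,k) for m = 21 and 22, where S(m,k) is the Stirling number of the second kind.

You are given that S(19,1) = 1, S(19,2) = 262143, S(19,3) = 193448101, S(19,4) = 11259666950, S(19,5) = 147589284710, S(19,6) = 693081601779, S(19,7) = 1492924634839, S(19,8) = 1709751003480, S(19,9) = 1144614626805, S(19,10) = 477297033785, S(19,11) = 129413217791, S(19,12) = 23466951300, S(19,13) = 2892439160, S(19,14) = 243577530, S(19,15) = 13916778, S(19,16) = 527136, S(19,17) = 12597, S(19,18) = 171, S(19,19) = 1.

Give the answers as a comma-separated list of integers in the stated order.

474869816156751, 4506715738447323

i=20: T(20,1)=0+1·1=1 | T(20,2)=1+2·262143=524287 | T(20,3)=262143+3·193448101=580606446 | T(20,4)=193448101+4·11259666950=45232115901 | T(20,5)=11259666950+5·147589284710=749206090500 | T(20,6)=147589284710+6·693081601779=4306078895384 | T(20,7)=693081601779+7·1492924634839=11143554045652 | T(20,8)=1492924634839+8·1709751003480=15170932662679 | T(20,9)=1709751003480+9·1144614626805=12011282644725 | T(20,10)=1144614626805+10·477297033785=5917584964655 | T(20,11)=477297033785+11·129413217791=1900842429486 | T(20,12)=129413217791+12·23466951300=411016633391 | T(20,13)=23466951300+13·2892439160=61068660380 | T(20,14)=2892439160+14·243577530=6302524580 | T(20,15)=243577530+15·13916778=452329200 | T(20,16)=13916778+16·527136=22350954 | T(20,17)=527136+17·12597=741285 | T(20,18)=12597+18·171=15675 | T(20,19)=171+19·1=190 | T(20,20)=1+20·0=1
i=21: T(21,1)=0+1·1=1 | T(21,2)=1+2·524287=1048575 | T(21,3)=524287+3·580606446=1742343625 | T(21,4)=580606446+4·45232115901=181509070050 | T(21,5)=45232115901+5·749206090500=3791262568401 | T(21,6)=749206090500+6·4306078895384=26585679462804 | T(21,7)=4306078895384+7·11143554045652=82310957214948 | T(21,8)=11143554045652+8·15170932662679=132511015347084 | T(21,9)=15170932662679+9·12011282644725=123272476465204 | T(21,10)=12011282644725+10·5917584964655=71187132291275 | T(21,11)=5917584964655+11·1900842429486=26826851689001 | T(21,12)=1900842429486+12·411016633391=6833042030178 | T(21,13)=411016633391+13·61068660380=1204909218331 | T(21,14)=61068660380+14·6302524580=149304004500 | T(21,15)=6302524580+15·452329200=13087462580 | T(21,16)=452329200+16·22350954=809944464 | T(21,17)=22350954+17·741285=34952799 | T(21,18)=741285+18·15675=1023435 | T(21,19)=15675+19·190=19285 | T(21,20)=190+20·1=210 | T(21,21)=1+21·0=1
i=22: T(22,1)=0+1·1=1 | T(22,2)=1+2·1048575=2097151 | T(22,3)=1048575+3·1742343625=5228079450 | T(22,4)=1742343625+4·181509070050=727778623825 | T(22,5)=181509070050+5·3791262568401=19137821912055 | T(22,6)=3791262568401+6·26585679462804=163305339345225 | T(22,7)=26585679462804+7·82310957214948=602762379967440 | T(22,8)=82310957214948+8·132511015347084=1142399079991620 | T(22,9)=132511015347084+9·123272476465204=1241963303533920 | T(22,10)=123272476465204+10·71187132291275=835143799377954 | T(22,11)=71187132291275+11·26826851689001=366282500870286 | T(22,12)=26826851689001+12·6833042030178=108823356051137 | T(22,13)=6833042030178+13·1204909218331=22496861868481 | T(22,14)=1204909218331+14·149304004500=3295165281331 | T(22,15)=149304004500+15·13087462580=345615943200 | T(22,16)=13087462580+16·809944464=26046574004 | T(22,17)=809944464+17·34952799=1404142047 | T(22,18)=34952799+18·1023435=53374629 | T(22,19)=1023435+19·19285=1389850 | T(22,20)=19285+20·210=23485 | T(22,21)=210+21·1=231 | T(22,22)=1+22·0=1
B_21 = ΣS(21,k) = 1+1048575+1742343625+181509070050+3791262568401+26585679462804+82310957214948+132511015347084+123272476465204+71187132291275+26826851689001+6833042030178+1204909218331+149304004500+13087462580+809944464+34952799+1023435+19285+210+1 = 474869816156751
B_22 = ΣS(22,k) = 1+2097151+5228079450+727778623825+19137821912055+163305339345225+602762379967440+1142399079991620+1241963303533920+835143799377954+366282500870286+108823356051137+22496861868481+3295165281331+345615943200+26046574004+1404142047+53374629+1389850+23485+231+1 = 4506715738447323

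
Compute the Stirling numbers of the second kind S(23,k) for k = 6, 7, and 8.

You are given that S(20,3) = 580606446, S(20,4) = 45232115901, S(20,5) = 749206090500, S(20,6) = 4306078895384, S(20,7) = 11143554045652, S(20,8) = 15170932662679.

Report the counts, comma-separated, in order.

998969857983405, 4382641999117305, 9741955019900400

i=21: T(21,4)=580606446+4·45232115901=181509070050 | T(21,5)=45232115901+5·749206090500=3791262568401 | T(21,6)=749206090500+6·4306078895384=26585679462804 | T(21,7)=4306078895384+7·11143554045652=82310957214948 | T(21,8)=11143554045652+8·15170932662679=132511015347084
i=22: T(22,5)=181509070050+5·3791262568401=19137821912055 | T(22,6)=3791262568401+6·26585679462804=163305339345225 | T(22,7)=26585679462804+7·82310957214948=602762379967440 | T(22,8)=82310957214948+8·132511015347084=1142399079991620
i=23: T(23,6)=19137821912055+6·163305339345225=998969857983405 | T(23,7)=163305339345225+7·602762379967440=4382641999117305 | T(23,8)=602762379967440+8·1142399079991620=9741955019900400
Read S(23,6) = 998969857983405, S(23,7) = 4382641999117305, S(23,8) = 9741955019900400.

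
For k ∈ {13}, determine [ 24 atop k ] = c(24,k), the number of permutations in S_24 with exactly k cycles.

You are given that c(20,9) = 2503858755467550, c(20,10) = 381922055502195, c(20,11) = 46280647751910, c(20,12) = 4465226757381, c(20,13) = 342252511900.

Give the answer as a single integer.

413356714301314056

@21  (21,10):381922055502195·20+2503858755467550→10142299865511450, (21,11):46280647751910·20+381922055502195→1307535010540395, (21,12):4465226757381·20+46280647751910→135585182899530, (21,13):342252511900·20+4465226757381→11310276995381
@22  (22,11):1307535010540395·21+10142299865511450→37600535086859745, (22,12):135585182899530·21+1307535010540395→4154823851430525, (22,13):11310276995381·21+135585182899530→373100999802531
@23  (23,12):4154823851430525·22+37600535086859745→129006659818331295, (23,13):373100999802531·22+4154823851430525→12363045847086207
@24  (24,13):12363045847086207·23+129006659818331295→413356714301314056
Read c(24,13) = 413356714301314056.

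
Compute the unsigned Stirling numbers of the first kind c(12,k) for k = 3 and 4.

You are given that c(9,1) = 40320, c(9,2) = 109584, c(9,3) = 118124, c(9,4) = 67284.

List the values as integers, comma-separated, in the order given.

150917976, 105258076

@10  (10,1):40320·9+0→362880, (10,2):109584·9+40320→1026576, (10,3):118124·9+109584→1172700, (10,4):67284·9+118124→723680
@11  (11,2):1026576·10+362880→10628640, (11,3):1172700·10+1026576→12753576, (11,4):723680·10+1172700→8409500
@12  (12,3):12753576·11+10628640→150917976, (12,4):8409500·11+12753576→105258076
Read c(12,3) = 150917976, c(12,4) = 105258076.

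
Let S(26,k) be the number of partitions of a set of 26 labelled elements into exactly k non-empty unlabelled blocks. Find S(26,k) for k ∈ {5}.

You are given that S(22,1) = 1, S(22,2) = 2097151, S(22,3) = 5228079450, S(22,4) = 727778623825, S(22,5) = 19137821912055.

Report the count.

12230196160292565

[23] T[23,2]:2*2097151+1=4194303 · T[23,3]:3*5228079450+2097151=15686335501 · T[23,4]:4*727778623825+5228079450=2916342574750 · T[23,5]:5*19137821912055+727778623825=96416888184100
[24] T[24,3]:3*15686335501+4194303=47063200806 · T[24,4]:4*2916342574750+15686335501=11681056634501 · T[24,5]:5*96416888184100+2916342574750=485000783495250
[25] T[25,4]:4*11681056634501+47063200806=46771289738810 · T[25,5]:5*485000783495250+11681056634501=2436684974110751
[26] T[26,5]:5*2436684974110751+46771289738810=12230196160292565
Read S(26,5) = 12230196160292565.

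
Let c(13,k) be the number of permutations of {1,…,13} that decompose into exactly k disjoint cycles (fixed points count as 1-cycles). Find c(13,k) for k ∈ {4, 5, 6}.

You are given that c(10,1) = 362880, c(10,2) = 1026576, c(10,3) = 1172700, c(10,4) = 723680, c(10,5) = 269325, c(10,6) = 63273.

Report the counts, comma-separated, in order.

1414014888, 657206836, 206070150

[11] T[11,2]:10*1026576+362880=10628640 · T[11,3]:10*1172700+1026576=12753576 · T[11,4]:10*723680+1172700=8409500 · T[11,5]:10*269325+723680=3416930 · T[11,6]:10*63273+269325=902055
[12] T[12,3]:11*12753576+10628640=150917976 · T[12,4]:11*8409500+12753576=105258076 · T[12,5]:11*3416930+8409500=45995730 · T[12,6]:11*902055+3416930=13339535
[13] T[13,4]:12*105258076+150917976=1414014888 · T[13,5]:12*45995730+105258076=657206836 · T[13,6]:12*13339535+45995730=206070150
Read c(13,4) = 1414014888, c(13,5) = 657206836, c(13,6) = 206070150.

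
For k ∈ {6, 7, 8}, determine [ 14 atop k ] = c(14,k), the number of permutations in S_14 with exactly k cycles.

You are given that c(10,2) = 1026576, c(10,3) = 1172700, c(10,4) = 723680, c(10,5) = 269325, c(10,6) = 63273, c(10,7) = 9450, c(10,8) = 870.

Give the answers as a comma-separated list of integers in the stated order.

3336118786, 790943153, 135036473

i=11: T(11,3)=1026576+10·1172700=12753576 | T(11,4)=1172700+10·723680=8409500 | T(11,5)=723680+10·269325=3416930 | T(11,6)=269325+10·63273=902055 | T(11,7)=63273+10·9450=157773 | T(11,8)=9450+10·870=18150
i=12: T(12,4)=12753576+11·8409500=105258076 | T(12,5)=8409500+11·3416930=45995730 | T(12,6)=3416930+11·902055=13339535 | T(12,7)=902055+11·157773=2637558 | T(12,8)=157773+11·18150=357423
i=13: T(13,5)=105258076+12·45995730=657206836 | T(13,6)=45995730+12·13339535=206070150 | T(13,7)=13339535+12·2637558=44990231 | T(13,8)=2637558+12·357423=6926634
i=14: T(14,6)=657206836+13·206070150=3336118786 | T(14,7)=206070150+13·44990231=790943153 | T(14,8)=44990231+13·6926634=135036473
Read c(14,6) = 3336118786, c(14,7) = 790943153, c(14,8) = 135036473.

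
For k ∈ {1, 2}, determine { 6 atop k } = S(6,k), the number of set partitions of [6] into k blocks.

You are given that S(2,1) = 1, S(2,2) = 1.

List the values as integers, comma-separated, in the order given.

1, 31

@3  (3,1):1·1+0→1, (3,2):1·2+1→3
@4  (4,1):1·1+0→1, (4,2):3·2+1→7
@5  (5,1):1·1+0→1, (5,2):7·2+1→15
@6  (6,1):1·1+0→1, (6,2):15·2+1→31
Read S(6,1) = 1, S(6,2) = 31.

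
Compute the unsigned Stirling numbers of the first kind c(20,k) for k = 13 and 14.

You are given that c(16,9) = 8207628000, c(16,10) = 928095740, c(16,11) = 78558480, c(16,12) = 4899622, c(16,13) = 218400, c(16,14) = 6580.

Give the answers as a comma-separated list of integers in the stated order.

row 17: T[17][10]=16·928095740+8207628000=23057159840  T[17][11]=16·78558480+928095740=2185031420  T[17][12]=16·4899622+78558480=156952432  T[17][13]=16·218400+4899622=8394022  T[17][14]=16·6580+218400=323680
row 18: T[18][11]=17·2185031420+23057159840=60202693980  T[18][12]=17·156952432+2185031420=4853222764  T[18][13]=17·8394022+156952432=299650806  T[18][14]=17·323680+8394022=13896582
row 19: T[19][12]=18·4853222764+60202693980=147560703732  T[19][13]=18·299650806+4853222764=10246937272  T[19][14]=18·13896582+299650806=549789282
row 20: T[20][13]=19·10246937272+147560703732=342252511900  T[20][14]=19·549789282+10246937272=20692933630
Read c(20,13) = 342252511900, c(20,14) = 20692933630.

342252511900, 20692933630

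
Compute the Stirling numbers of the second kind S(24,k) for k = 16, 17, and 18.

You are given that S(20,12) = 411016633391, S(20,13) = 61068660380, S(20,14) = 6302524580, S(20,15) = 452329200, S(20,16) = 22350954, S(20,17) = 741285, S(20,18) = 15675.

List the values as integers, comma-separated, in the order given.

20677182465555, 1610949936915, 92484925445

r21: T_21,13=13×61068660380+411016633391=1204909218331; T_21,14=14×6302524580+61068660380=149304004500; T_21,15=15×452329200+6302524580=13087462580; T_21,16=16×22350954+452329200=809944464; T_21,17=17×741285+22350954=34952799; T_21,18=18×15675+741285=1023435
r22: T_22,14=14×149304004500+1204909218331=3295165281331; T_22,15=15×13087462580+149304004500=345615943200; T_22,16=16×809944464+13087462580=26046574004; T_22,17=17×34952799+809944464=1404142047; T_22,18=18×1023435+34952799=53374629
r23: T_23,15=15×345615943200+3295165281331=8479404429331; T_23,16=16×26046574004+345615943200=762361127264; T_23,17=17×1404142047+26046574004=49916988803; T_23,18=18×53374629+1404142047=2364885369
r24: T_24,16=16×762361127264+8479404429331=20677182465555; T_24,17=17×49916988803+762361127264=1610949936915; T_24,18=18×2364885369+49916988803=92484925445
Read S(24,16) = 20677182465555, S(24,17) = 1610949936915, S(24,18) = 92484925445.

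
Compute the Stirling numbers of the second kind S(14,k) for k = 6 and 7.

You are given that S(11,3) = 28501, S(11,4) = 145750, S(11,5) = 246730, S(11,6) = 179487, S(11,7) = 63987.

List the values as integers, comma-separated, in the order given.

@12  (12,4):145750·4+28501→611501, (12,5):246730·5+145750→1379400, (12,6):179487·6+246730→1323652, (12,7):63987·7+179487→627396
@13  (13,5):1379400·5+611501→7508501, (13,6):1323652·6+1379400→9321312, (13,7):627396·7+1323652→5715424
@14  (14,6):9321312·6+7508501→63436373, (14,7):5715424·7+9321312→49329280
Read S(14,6) = 63436373, S(14,7) = 49329280.

63436373, 49329280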